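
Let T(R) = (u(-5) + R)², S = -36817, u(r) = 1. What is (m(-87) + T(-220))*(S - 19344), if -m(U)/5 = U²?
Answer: -568124676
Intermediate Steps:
m(U) = -5*U²
T(R) = (1 + R)²
(m(-87) + T(-220))*(S - 19344) = (-5*(-87)² + (1 - 220)²)*(-36817 - 19344) = (-5*7569 + (-219)²)*(-56161) = (-37845 + 47961)*(-56161) = 10116*(-56161) = -568124676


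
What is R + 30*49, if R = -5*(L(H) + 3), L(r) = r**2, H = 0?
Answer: 1455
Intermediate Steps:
R = -15 (R = -5*(0**2 + 3) = -5*(0 + 3) = -5*3 = -15)
R + 30*49 = -15 + 30*49 = -15 + 1470 = 1455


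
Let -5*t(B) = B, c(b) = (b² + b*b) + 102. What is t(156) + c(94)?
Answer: 88714/5 ≈ 17743.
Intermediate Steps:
c(b) = 102 + 2*b² (c(b) = (b² + b²) + 102 = 2*b² + 102 = 102 + 2*b²)
t(B) = -B/5
t(156) + c(94) = -⅕*156 + (102 + 2*94²) = -156/5 + (102 + 2*8836) = -156/5 + (102 + 17672) = -156/5 + 17774 = 88714/5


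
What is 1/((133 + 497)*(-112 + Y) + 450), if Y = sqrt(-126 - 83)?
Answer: -41/2923020 - 7*I*sqrt(209)/55537380 ≈ -1.4027e-5 - 1.8222e-6*I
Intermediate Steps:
Y = I*sqrt(209) (Y = sqrt(-209) = I*sqrt(209) ≈ 14.457*I)
1/((133 + 497)*(-112 + Y) + 450) = 1/((133 + 497)*(-112 + I*sqrt(209)) + 450) = 1/(630*(-112 + I*sqrt(209)) + 450) = 1/((-70560 + 630*I*sqrt(209)) + 450) = 1/(-70110 + 630*I*sqrt(209))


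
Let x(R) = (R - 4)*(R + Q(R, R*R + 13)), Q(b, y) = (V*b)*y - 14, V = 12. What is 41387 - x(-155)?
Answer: -7108983604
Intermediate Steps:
Q(b, y) = -14 + 12*b*y (Q(b, y) = (12*b)*y - 14 = 12*b*y - 14 = -14 + 12*b*y)
x(R) = (-4 + R)*(-14 + R + 12*R*(13 + R²)) (x(R) = (R - 4)*(R + (-14 + 12*R*(R*R + 13))) = (-4 + R)*(R + (-14 + 12*R*(R² + 13))) = (-4 + R)*(R + (-14 + 12*R*(13 + R²))) = (-4 + R)*(-14 + R + 12*R*(13 + R²)))
41387 - x(-155) = 41387 - (56 - 642*(-155) - 48*(-155)³ + 12*(-155)⁴ + 157*(-155)²) = 41387 - (56 + 99510 - 48*(-3723875) + 12*577200625 + 157*24025) = 41387 - (56 + 99510 + 178746000 + 6926407500 + 3771925) = 41387 - 1*7109024991 = 41387 - 7109024991 = -7108983604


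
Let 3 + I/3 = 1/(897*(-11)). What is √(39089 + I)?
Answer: √422748717391/3289 ≈ 197.69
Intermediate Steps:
I = -29602/3289 (I = -9 + 3/((897*(-11))) = -9 + 3/(-9867) = -9 + 3*(-1/9867) = -9 - 1/3289 = -29602/3289 ≈ -9.0003)
√(39089 + I) = √(39089 - 29602/3289) = √(128534119/3289) = √422748717391/3289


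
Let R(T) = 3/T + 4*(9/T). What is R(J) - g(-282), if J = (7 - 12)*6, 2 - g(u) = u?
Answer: -2853/10 ≈ -285.30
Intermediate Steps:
g(u) = 2 - u
J = -30 (J = -5*6 = -30)
R(T) = 39/T (R(T) = 3/T + 36/T = 39/T)
R(J) - g(-282) = 39/(-30) - (2 - 1*(-282)) = 39*(-1/30) - (2 + 282) = -13/10 - 1*284 = -13/10 - 284 = -2853/10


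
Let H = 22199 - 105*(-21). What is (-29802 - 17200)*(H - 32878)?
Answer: 398294948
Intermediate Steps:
H = 24404 (H = 22199 + 2205 = 24404)
(-29802 - 17200)*(H - 32878) = (-29802 - 17200)*(24404 - 32878) = -47002*(-8474) = 398294948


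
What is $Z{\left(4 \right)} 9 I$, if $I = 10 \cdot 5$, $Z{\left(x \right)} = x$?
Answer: $1800$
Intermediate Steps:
$I = 50$
$Z{\left(4 \right)} 9 I = 4 \cdot 9 \cdot 50 = 36 \cdot 50 = 1800$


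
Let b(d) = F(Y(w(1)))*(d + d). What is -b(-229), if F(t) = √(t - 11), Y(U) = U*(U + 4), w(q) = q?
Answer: 458*I*√6 ≈ 1121.9*I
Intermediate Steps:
Y(U) = U*(4 + U)
F(t) = √(-11 + t)
b(d) = 2*I*d*√6 (b(d) = √(-11 + 1*(4 + 1))*(d + d) = √(-11 + 1*5)*(2*d) = √(-11 + 5)*(2*d) = √(-6)*(2*d) = (I*√6)*(2*d) = 2*I*d*√6)
-b(-229) = -2*I*(-229)*√6 = -(-458)*I*√6 = 458*I*√6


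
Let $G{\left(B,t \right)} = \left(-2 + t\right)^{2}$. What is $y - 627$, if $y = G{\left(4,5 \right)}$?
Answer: $-618$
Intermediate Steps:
$y = 9$ ($y = \left(-2 + 5\right)^{2} = 3^{2} = 9$)
$y - 627 = 9 - 627 = -618$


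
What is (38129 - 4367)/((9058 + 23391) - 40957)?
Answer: -5627/1418 ≈ -3.9683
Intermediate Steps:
(38129 - 4367)/((9058 + 23391) - 40957) = 33762/(32449 - 40957) = 33762/(-8508) = 33762*(-1/8508) = -5627/1418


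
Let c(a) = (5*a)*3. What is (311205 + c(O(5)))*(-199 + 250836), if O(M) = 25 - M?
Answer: 78074678685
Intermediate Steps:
c(a) = 15*a
(311205 + c(O(5)))*(-199 + 250836) = (311205 + 15*(25 - 1*5))*(-199 + 250836) = (311205 + 15*(25 - 5))*250637 = (311205 + 15*20)*250637 = (311205 + 300)*250637 = 311505*250637 = 78074678685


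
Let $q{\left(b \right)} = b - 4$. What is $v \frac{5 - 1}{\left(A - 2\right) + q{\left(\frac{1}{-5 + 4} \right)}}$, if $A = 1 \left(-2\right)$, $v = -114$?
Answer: $\frac{152}{3} \approx 50.667$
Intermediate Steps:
$q{\left(b \right)} = -4 + b$ ($q{\left(b \right)} = b - 4 = -4 + b$)
$A = -2$
$v \frac{5 - 1}{\left(A - 2\right) + q{\left(\frac{1}{-5 + 4} \right)}} = - 114 \frac{5 - 1}{\left(-2 - 2\right) - \left(4 - \frac{1}{-5 + 4}\right)} = - 114 \frac{4}{\left(-2 - 2\right) - \left(4 - \frac{1}{-1}\right)} = - 114 \frac{4}{-4 - 5} = - 114 \frac{4}{-9} = - 114 \cdot 4 \left(- \frac{1}{9}\right) = \left(-114\right) \left(- \frac{4}{9}\right) = \frac{152}{3}$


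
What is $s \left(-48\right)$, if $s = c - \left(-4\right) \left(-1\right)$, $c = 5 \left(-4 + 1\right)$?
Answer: $912$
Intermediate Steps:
$c = -15$ ($c = 5 \left(-3\right) = -15$)
$s = -19$ ($s = -15 - \left(-4\right) \left(-1\right) = -15 - 4 = -19$)
$s \left(-48\right) = \left(-19\right) \left(-48\right) = 912$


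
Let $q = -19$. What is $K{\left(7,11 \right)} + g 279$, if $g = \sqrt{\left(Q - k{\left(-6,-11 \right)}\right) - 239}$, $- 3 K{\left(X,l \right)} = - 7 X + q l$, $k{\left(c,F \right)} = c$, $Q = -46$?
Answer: $86 + 837 i \sqrt{31} \approx 86.0 + 4660.2 i$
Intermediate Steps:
$K{\left(X,l \right)} = \frac{7 X}{3} + \frac{19 l}{3}$ ($K{\left(X,l \right)} = - \frac{- 7 X - 19 l}{3} = - \frac{- 19 l - 7 X}{3} = \frac{7 X}{3} + \frac{19 l}{3}$)
$g = 3 i \sqrt{31}$ ($g = \sqrt{\left(-46 - -6\right) - 239} = \sqrt{\left(-46 + 6\right) - 239} = \sqrt{-40 - 239} = \sqrt{-279} = 3 i \sqrt{31} \approx 16.703 i$)
$K{\left(7,11 \right)} + g 279 = \left(\frac{7}{3} \cdot 7 + \frac{19}{3} \cdot 11\right) + 3 i \sqrt{31} \cdot 279 = \left(\frac{49}{3} + \frac{209}{3}\right) + 837 i \sqrt{31} = 86 + 837 i \sqrt{31}$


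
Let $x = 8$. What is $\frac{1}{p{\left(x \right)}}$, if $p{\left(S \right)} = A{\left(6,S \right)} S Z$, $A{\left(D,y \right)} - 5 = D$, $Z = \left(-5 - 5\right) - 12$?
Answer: $- \frac{1}{1936} \approx -0.00051653$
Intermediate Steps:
$Z = -22$ ($Z = -10 - 12 = -22$)
$A{\left(D,y \right)} = 5 + D$
$p{\left(S \right)} = - 242 S$ ($p{\left(S \right)} = \left(5 + 6\right) S \left(-22\right) = 11 S \left(-22\right) = - 242 S$)
$\frac{1}{p{\left(x \right)}} = \frac{1}{\left(-242\right) 8} = \frac{1}{-1936} = - \frac{1}{1936}$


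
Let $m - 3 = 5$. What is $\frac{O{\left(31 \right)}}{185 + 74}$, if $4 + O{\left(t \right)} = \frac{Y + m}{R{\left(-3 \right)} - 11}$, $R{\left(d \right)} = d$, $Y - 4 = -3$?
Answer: $- \frac{65}{3626} \approx -0.017926$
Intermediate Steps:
$m = 8$ ($m = 3 + 5 = 8$)
$Y = 1$ ($Y = 4 - 3 = 1$)
$O{\left(t \right)} = - \frac{65}{14}$ ($O{\left(t \right)} = -4 + \frac{1 + 8}{-3 - 11} = -4 + \frac{9}{-14} = -4 + 9 \left(- \frac{1}{14}\right) = -4 - \frac{9}{14} = - \frac{65}{14}$)
$\frac{O{\left(31 \right)}}{185 + 74} = - \frac{65}{14 \left(185 + 74\right)} = - \frac{65}{14 \cdot 259} = \left(- \frac{65}{14}\right) \frac{1}{259} = - \frac{65}{3626}$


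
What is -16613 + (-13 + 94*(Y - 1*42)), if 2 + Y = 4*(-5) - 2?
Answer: -22830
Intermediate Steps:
Y = -24 (Y = -2 + (4*(-5) - 2) = -2 + (-20 - 2) = -2 - 22 = -24)
-16613 + (-13 + 94*(Y - 1*42)) = -16613 + (-13 + 94*(-24 - 1*42)) = -16613 + (-13 + 94*(-24 - 42)) = -16613 + (-13 + 94*(-66)) = -16613 + (-13 - 6204) = -16613 - 6217 = -22830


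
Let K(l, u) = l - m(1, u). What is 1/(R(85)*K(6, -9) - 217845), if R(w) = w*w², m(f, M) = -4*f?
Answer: 1/5923405 ≈ 1.6882e-7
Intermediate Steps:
R(w) = w³
K(l, u) = 4 + l (K(l, u) = l - (-4) = l - 1*(-4) = l + 4 = 4 + l)
1/(R(85)*K(6, -9) - 217845) = 1/(85³*(4 + 6) - 217845) = 1/(614125*10 - 217845) = 1/(6141250 - 217845) = 1/5923405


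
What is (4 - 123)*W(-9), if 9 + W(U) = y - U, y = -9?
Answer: 1071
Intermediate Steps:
W(U) = -18 - U (W(U) = -9 + (-9 - U) = -18 - U)
(4 - 123)*W(-9) = (4 - 123)*(-18 - 1*(-9)) = -119*(-18 + 9) = -119*(-9) = 1071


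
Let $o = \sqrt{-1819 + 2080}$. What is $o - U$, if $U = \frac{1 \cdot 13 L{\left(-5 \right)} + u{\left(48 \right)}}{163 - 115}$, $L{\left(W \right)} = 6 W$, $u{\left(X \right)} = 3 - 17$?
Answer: $\frac{101}{12} + 3 \sqrt{29} \approx 24.572$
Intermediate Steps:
$u{\left(X \right)} = -14$ ($u{\left(X \right)} = 3 - 17 = -14$)
$U = - \frac{101}{12}$ ($U = \frac{1 \cdot 13 \cdot 6 \left(-5\right) - 14}{163 - 115} = \frac{13 \left(-30\right) - 14}{48} = \left(-390 - 14\right) \frac{1}{48} = \left(-404\right) \frac{1}{48} = - \frac{101}{12} \approx -8.4167$)
$o = 3 \sqrt{29}$ ($o = \sqrt{261} = 3 \sqrt{29} \approx 16.155$)
$o - U = 3 \sqrt{29} - - \frac{101}{12} = 3 \sqrt{29} + \frac{101}{12} = \frac{101}{12} + 3 \sqrt{29}$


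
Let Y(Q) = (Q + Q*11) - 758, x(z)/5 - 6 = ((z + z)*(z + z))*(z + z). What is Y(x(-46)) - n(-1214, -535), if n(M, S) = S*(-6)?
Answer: -46724888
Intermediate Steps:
n(M, S) = -6*S
x(z) = 30 + 40*z³ (x(z) = 30 + 5*(((z + z)*(z + z))*(z + z)) = 30 + 5*(((2*z)*(2*z))*(2*z)) = 30 + 5*((4*z²)*(2*z)) = 30 + 5*(8*z³) = 30 + 40*z³)
Y(Q) = -758 + 12*Q (Y(Q) = (Q + 11*Q) - 758 = 12*Q - 758 = -758 + 12*Q)
Y(x(-46)) - n(-1214, -535) = (-758 + 12*(30 + 40*(-46)³)) - (-6)*(-535) = (-758 + 12*(30 + 40*(-97336))) - 1*3210 = (-758 + 12*(30 - 3893440)) - 3210 = (-758 + 12*(-3893410)) - 3210 = (-758 - 46720920) - 3210 = -46721678 - 3210 = -46724888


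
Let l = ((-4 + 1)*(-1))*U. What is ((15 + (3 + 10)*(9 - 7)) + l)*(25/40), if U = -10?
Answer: 55/8 ≈ 6.8750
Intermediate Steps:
l = -30 (l = ((-4 + 1)*(-1))*(-10) = -3*(-1)*(-10) = 3*(-10) = -30)
((15 + (3 + 10)*(9 - 7)) + l)*(25/40) = ((15 + (3 + 10)*(9 - 7)) - 30)*(25/40) = ((15 + 13*2) - 30)*(25*(1/40)) = ((15 + 26) - 30)*(5/8) = (41 - 30)*(5/8) = 11*(5/8) = 55/8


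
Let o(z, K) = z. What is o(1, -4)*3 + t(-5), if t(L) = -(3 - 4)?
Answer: 4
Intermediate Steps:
t(L) = 1 (t(L) = -1*(-1) = 1)
o(1, -4)*3 + t(-5) = 1*3 + 1 = 3 + 1 = 4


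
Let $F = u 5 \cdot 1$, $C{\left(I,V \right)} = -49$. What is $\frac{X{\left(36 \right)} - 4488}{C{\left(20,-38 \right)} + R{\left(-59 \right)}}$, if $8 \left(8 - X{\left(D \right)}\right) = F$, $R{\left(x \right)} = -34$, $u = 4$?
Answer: $\frac{8965}{166} \approx 54.006$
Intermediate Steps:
$F = 20$ ($F = 4 \cdot 5 \cdot 1 = 20 \cdot 1 = 20$)
$X{\left(D \right)} = \frac{11}{2}$ ($X{\left(D \right)} = 8 - \frac{5}{2} = \frac{11}{2}$)
$\frac{X{\left(36 \right)} - 4488}{C{\left(20,-38 \right)} + R{\left(-59 \right)}} = \frac{\frac{11}{2} - 4488}{-49 - 34} = - \frac{8965}{2 \left(-83\right)} = \left(- \frac{8965}{2}\right) \left(- \frac{1}{83}\right) = \frac{8965}{166}$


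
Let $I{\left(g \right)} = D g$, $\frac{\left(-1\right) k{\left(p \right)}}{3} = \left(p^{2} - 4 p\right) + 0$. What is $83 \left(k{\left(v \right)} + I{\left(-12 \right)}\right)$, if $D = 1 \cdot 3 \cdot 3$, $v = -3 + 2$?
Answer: $-10209$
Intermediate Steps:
$v = -1$
$k{\left(p \right)} = - 3 p^{2} + 12 p$ ($k{\left(p \right)} = - 3 \left(\left(p^{2} - 4 p\right) + 0\right) = - 3 \left(p^{2} - 4 p\right) = - 3 p^{2} + 12 p$)
$D = 9$ ($D = 3 \cdot 3 = 9$)
$I{\left(g \right)} = 9 g$
$83 \left(k{\left(v \right)} + I{\left(-12 \right)}\right) = 83 \left(3 \left(-1\right) \left(4 - -1\right) + 9 \left(-12\right)\right) = 83 \left(3 \left(-1\right) \left(4 + 1\right) - 108\right) = 83 \left(3 \left(-1\right) 5 - 108\right) = 83 \left(-15 - 108\right) = 83 \left(-123\right) = -10209$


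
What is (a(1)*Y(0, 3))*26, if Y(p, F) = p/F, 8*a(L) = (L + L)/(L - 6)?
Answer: 0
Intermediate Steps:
a(L) = L/(4*(-6 + L)) (a(L) = ((L + L)/(L - 6))/8 = ((2*L)/(-6 + L))/8 = (2*L/(-6 + L))/8 = L/(4*(-6 + L)))
(a(1)*Y(0, 3))*26 = (((1/4)*1/(-6 + 1))*(0/3))*26 = (((1/4)*1/(-5))*(0*(1/3)))*26 = (((1/4)*1*(-1/5))*0)*26 = -1/20*0*26 = 0*26 = 0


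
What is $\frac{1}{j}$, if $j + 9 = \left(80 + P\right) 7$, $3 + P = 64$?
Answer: $\frac{1}{978} \approx 0.0010225$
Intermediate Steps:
$P = 61$ ($P = -3 + 64 = 61$)
$j = 978$ ($j = -9 + \left(80 + 61\right) 7 = -9 + 141 \cdot 7 = -9 + 987 = 978$)
$\frac{1}{j} = \frac{1}{978}$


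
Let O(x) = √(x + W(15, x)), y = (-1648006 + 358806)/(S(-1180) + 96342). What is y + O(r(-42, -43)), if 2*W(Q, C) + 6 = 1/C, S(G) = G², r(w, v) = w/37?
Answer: -644600/744371 + I*√11049717/1554 ≈ -0.86597 + 2.1391*I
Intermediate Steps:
r(w, v) = w/37 (r(w, v) = w*(1/37) = w/37)
W(Q, C) = -3 + 1/(2*C)
y = -644600/744371 (y = (-1648006 + 358806)/((-1180)² + 96342) = -1289200/(1392400 + 96342) = -1289200/1488742 = -1289200*1/1488742 = -644600/744371 ≈ -0.86597)
O(x) = √(-3 + x + 1/(2*x)) (O(x) = √(x + (-3 + 1/(2*x))) = √(-3 + x + 1/(2*x)))
y + O(r(-42, -43)) = -644600/744371 + √(-12 + 2/(((1/37)*(-42))) + 4*((1/37)*(-42)))/2 = -644600/744371 + √(-12 + 2/(-42/37) + 4*(-42/37))/2 = -644600/744371 + √(-12 + 2*(-37/42) - 168/37)/2 = -644600/744371 + √(-12 - 37/21 - 168/37)/2 = -644600/744371 + √(-14221/777)/2 = -644600/744371 + (I*√11049717/777)/2 = -644600/744371 + I*√11049717/1554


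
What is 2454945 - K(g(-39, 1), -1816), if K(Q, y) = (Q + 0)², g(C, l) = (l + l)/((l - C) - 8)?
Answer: 628465919/256 ≈ 2.4549e+6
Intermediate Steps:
g(C, l) = 2*l/(-8 + l - C) (g(C, l) = (2*l)/(-8 + l - C) = 2*l/(-8 + l - C))
K(Q, y) = Q²
2454945 - K(g(-39, 1), -1816) = 2454945 - (2*1/(-8 + 1 - 1*(-39)))² = 2454945 - (2*1/(-8 + 1 + 39))² = 2454945 - (2*1/32)² = 2454945 - (2*1*(1/32))² = 2454945 - (1/16)² = 2454945 - 1*1/256 = 2454945 - 1/256 = 628465919/256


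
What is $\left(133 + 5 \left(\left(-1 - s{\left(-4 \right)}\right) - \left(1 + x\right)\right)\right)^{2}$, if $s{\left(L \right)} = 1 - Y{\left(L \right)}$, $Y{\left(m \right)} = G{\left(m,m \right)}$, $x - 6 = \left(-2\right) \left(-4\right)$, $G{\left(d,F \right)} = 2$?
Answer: $3364$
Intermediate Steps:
$x = 14$ ($x = 6 - -8 = 6 + 8 = 14$)
$Y{\left(m \right)} = 2$
$s{\left(L \right)} = -1$ ($s{\left(L \right)} = 1 - 2 = -1$)
$\left(133 + 5 \left(\left(-1 - s{\left(-4 \right)}\right) - \left(1 + x\right)\right)\right)^{2} = \left(133 + 5 \left(\left(-1 - -1\right) - 15\right)\right)^{2} = \left(133 + 5 \left(\left(-1 + 1\right) - 15\right)\right)^{2} = \left(133 + 5 \left(0 - 15\right)\right)^{2} = \left(133 + 5 \left(-15\right)\right)^{2} = \left(133 - 75\right)^{2} = 58^{2} = 3364$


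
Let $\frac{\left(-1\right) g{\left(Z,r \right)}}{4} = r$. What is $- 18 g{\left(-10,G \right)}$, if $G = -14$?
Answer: $-1008$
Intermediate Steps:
$g{\left(Z,r \right)} = - 4 r$
$- 18 g{\left(-10,G \right)} = - 18 \left(\left(-4\right) \left(-14\right)\right) = \left(-18\right) 56 = -1008$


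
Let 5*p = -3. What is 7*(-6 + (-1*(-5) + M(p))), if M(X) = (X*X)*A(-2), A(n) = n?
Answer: -301/25 ≈ -12.040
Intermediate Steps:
p = -⅗ (p = (⅕)*(-3) = -⅗ ≈ -0.60000)
M(X) = -2*X² (M(X) = (X*X)*(-2) = X²*(-2) = -2*X²)
7*(-6 + (-1*(-5) + M(p))) = 7*(-6 + (-1*(-5) - 2*(-⅗)²)) = 7*(-6 + (5 - 2*9/25)) = 7*(-6 + (5 - 18/25)) = 7*(-6 + 107/25) = 7*(-43/25) = -301/25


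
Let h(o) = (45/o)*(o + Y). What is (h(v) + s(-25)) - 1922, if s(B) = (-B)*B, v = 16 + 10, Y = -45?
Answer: -67077/26 ≈ -2579.9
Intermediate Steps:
v = 26
s(B) = -B²
h(o) = 45*(-45 + o)/o (h(o) = (45/o)*(o - 45) = (45/o)*(-45 + o) = 45*(-45 + o)/o)
(h(v) + s(-25)) - 1922 = ((45 - 2025/26) - 1*(-25)²) - 1922 = ((45 - 2025*1/26) - 1*625) - 1922 = ((45 - 2025/26) - 625) - 1922 = (-855/26 - 625) - 1922 = -17105/26 - 1922 = -67077/26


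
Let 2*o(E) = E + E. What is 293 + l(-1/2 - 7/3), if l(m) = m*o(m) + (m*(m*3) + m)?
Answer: 5801/18 ≈ 322.28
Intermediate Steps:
o(E) = E (o(E) = (E + E)/2 = (2*E)/2 = E)
l(m) = m + 4*m² (l(m) = m*m + (m*(m*3) + m) = m² + (m*(3*m) + m) = m² + (3*m² + m) = m² + (m + 3*m²) = m + 4*m²)
293 + l(-1/2 - 7/3) = 293 + (-1/2 - 7/3)*(1 + 4*(-1/2 - 7/3)) = 293 + (-1*½ - 7*⅓)*(1 + 4*(-1*½ - 7*⅓)) = 293 + (-½ - 7/3)*(1 + 4*(-½ - 7/3)) = 293 - 17*(1 + 4*(-17/6))/6 = 293 - 17*(1 - 34/3)/6 = 293 - 17/6*(-31/3) = 293 + 527/18 = 5801/18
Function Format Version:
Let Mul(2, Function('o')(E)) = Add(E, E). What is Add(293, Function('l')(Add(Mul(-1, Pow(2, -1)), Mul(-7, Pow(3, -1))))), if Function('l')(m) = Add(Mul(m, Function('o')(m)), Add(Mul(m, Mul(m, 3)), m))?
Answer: Rational(5801, 18) ≈ 322.28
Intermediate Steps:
Function('o')(E) = E (Function('o')(E) = Mul(Rational(1, 2), Add(E, E)) = Mul(Rational(1, 2), Mul(2, E)) = E)
Function('l')(m) = Add(m, Mul(4, Pow(m, 2))) (Function('l')(m) = Add(Mul(m, m), Add(Mul(m, Mul(m, 3)), m)) = Add(Pow(m, 2), Add(Mul(m, Mul(3, m)), m)) = Add(Pow(m, 2), Add(Mul(3, Pow(m, 2)), m)) = Add(Pow(m, 2), Add(m, Mul(3, Pow(m, 2)))) = Add(m, Mul(4, Pow(m, 2))))
Add(293, Function('l')(Add(Mul(-1, Pow(2, -1)), Mul(-7, Pow(3, -1))))) = Add(293, Mul(Add(Mul(-1, Pow(2, -1)), Mul(-7, Pow(3, -1))), Add(1, Mul(4, Add(Mul(-1, Pow(2, -1)), Mul(-7, Pow(3, -1))))))) = Add(293, Mul(Add(Mul(-1, Rational(1, 2)), Mul(-7, Rational(1, 3))), Add(1, Mul(4, Add(Mul(-1, Rational(1, 2)), Mul(-7, Rational(1, 3))))))) = Add(293, Mul(Add(Rational(-1, 2), Rational(-7, 3)), Add(1, Mul(4, Add(Rational(-1, 2), Rational(-7, 3)))))) = Add(293, Mul(Rational(-17, 6), Add(1, Mul(4, Rational(-17, 6))))) = Add(293, Mul(Rational(-17, 6), Add(1, Rational(-34, 3)))) = Add(293, Mul(Rational(-17, 6), Rational(-31, 3))) = Add(293, Rational(527, 18)) = Rational(5801, 18)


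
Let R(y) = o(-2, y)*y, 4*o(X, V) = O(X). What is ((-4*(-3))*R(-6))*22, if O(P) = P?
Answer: 792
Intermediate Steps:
o(X, V) = X/4
R(y) = -y/2 (R(y) = ((¼)*(-2))*y = -y/2)
((-4*(-3))*R(-6))*22 = ((-4*(-3))*(-½*(-6)))*22 = (12*3)*22 = 36*22 = 792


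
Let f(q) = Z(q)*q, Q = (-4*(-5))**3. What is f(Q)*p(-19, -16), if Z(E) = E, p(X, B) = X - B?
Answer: -192000000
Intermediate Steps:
Q = 8000 (Q = 20**3 = 8000)
f(q) = q**2 (f(q) = q*q = q**2)
f(Q)*p(-19, -16) = 8000**2*(-19 - 1*(-16)) = 64000000*(-19 + 16) = 64000000*(-3) = -192000000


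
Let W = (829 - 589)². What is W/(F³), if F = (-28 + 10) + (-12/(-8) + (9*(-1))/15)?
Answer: -6400000/555579 ≈ -11.520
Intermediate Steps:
W = 57600 (W = 240² = 57600)
F = -171/10 (F = -18 + (-12*(-⅛) - 9*1/15) = -18 + (3/2 - ⅗) = -18 + 9/10 = -171/10 ≈ -17.100)
W/(F³) = 57600/((-171/10)³) = 57600/(-5000211/1000) = 57600*(-1000/5000211) = -6400000/555579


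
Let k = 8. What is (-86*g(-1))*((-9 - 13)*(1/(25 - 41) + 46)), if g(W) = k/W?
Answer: -695310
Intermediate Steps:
g(W) = 8/W
(-86*g(-1))*((-9 - 13)*(1/(25 - 41) + 46)) = (-688/(-1))*((-9 - 13)*(1/(25 - 41) + 46)) = (-688*(-1))*(-22*(1/(-16) + 46)) = (-86*(-8))*(-22*(-1/16 + 46)) = 688*(-22*735/16) = 688*(-8085/8) = -695310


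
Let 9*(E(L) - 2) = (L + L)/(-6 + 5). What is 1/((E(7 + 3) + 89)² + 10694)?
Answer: 81/1504615 ≈ 5.3834e-5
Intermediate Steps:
E(L) = 2 - 2*L/9 (E(L) = 2 + ((L + L)/(-6 + 5))/9 = 2 + ((2*L)/(-1))/9 = 2 + ((2*L)*(-1))/9 = 2 + (-2*L)/9 = 2 - 2*L/9)
1/((E(7 + 3) + 89)² + 10694) = 1/(((2 - 2*(7 + 3)/9) + 89)² + 10694) = 1/(((2 - 2/9*10) + 89)² + 10694) = 1/(((2 - 20/9) + 89)² + 10694) = 1/((-2/9 + 89)² + 10694) = 1/((799/9)² + 10694) = 1/(638401/81 + 10694) = 1/(1504615/81) = 81/1504615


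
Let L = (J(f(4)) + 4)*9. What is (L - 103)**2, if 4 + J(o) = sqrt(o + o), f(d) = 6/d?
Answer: 10852 - 1854*sqrt(3) ≈ 7640.8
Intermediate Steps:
J(o) = -4 + sqrt(2)*sqrt(o) (J(o) = -4 + sqrt(o + o) = -4 + sqrt(2*o) = -4 + sqrt(2)*sqrt(o))
L = 9*sqrt(3) (L = ((-4 + sqrt(2)*sqrt(6/4)) + 4)*9 = ((-4 + sqrt(2)*sqrt(6*(1/4))) + 4)*9 = ((-4 + sqrt(2)*sqrt(3/2)) + 4)*9 = ((-4 + sqrt(2)*(sqrt(6)/2)) + 4)*9 = ((-4 + sqrt(3)) + 4)*9 = sqrt(3)*9 = 9*sqrt(3) ≈ 15.588)
(L - 103)**2 = (9*sqrt(3) - 103)**2 = (-103 + 9*sqrt(3))**2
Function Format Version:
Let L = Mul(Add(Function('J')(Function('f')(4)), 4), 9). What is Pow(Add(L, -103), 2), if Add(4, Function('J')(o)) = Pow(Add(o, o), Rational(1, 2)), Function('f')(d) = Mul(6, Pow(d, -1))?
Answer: Add(10852, Mul(-1854, Pow(3, Rational(1, 2)))) ≈ 7640.8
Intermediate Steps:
Function('J')(o) = Add(-4, Mul(Pow(2, Rational(1, 2)), Pow(o, Rational(1, 2)))) (Function('J')(o) = Add(-4, Pow(Add(o, o), Rational(1, 2))) = Add(-4, Pow(Mul(2, o), Rational(1, 2))) = Add(-4, Mul(Pow(2, Rational(1, 2)), Pow(o, Rational(1, 2)))))
L = Mul(9, Pow(3, Rational(1, 2))) (L = Mul(Add(Add(-4, Mul(Pow(2, Rational(1, 2)), Pow(Mul(6, Pow(4, -1)), Rational(1, 2)))), 4), 9) = Mul(Add(Add(-4, Mul(Pow(2, Rational(1, 2)), Pow(Mul(6, Rational(1, 4)), Rational(1, 2)))), 4), 9) = Mul(Add(Add(-4, Mul(Pow(2, Rational(1, 2)), Pow(Rational(3, 2), Rational(1, 2)))), 4), 9) = Mul(Add(Add(-4, Mul(Pow(2, Rational(1, 2)), Mul(Rational(1, 2), Pow(6, Rational(1, 2))))), 4), 9) = Mul(Add(Add(-4, Pow(3, Rational(1, 2))), 4), 9) = Mul(Pow(3, Rational(1, 2)), 9) = Mul(9, Pow(3, Rational(1, 2))) ≈ 15.588)
Pow(Add(L, -103), 2) = Pow(Add(Mul(9, Pow(3, Rational(1, 2))), -103), 2) = Pow(Add(-103, Mul(9, Pow(3, Rational(1, 2)))), 2)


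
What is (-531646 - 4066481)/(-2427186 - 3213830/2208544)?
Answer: 5077582898544/2680275145507 ≈ 1.8944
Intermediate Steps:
(-531646 - 4066481)/(-2427186 - 3213830/2208544) = -4598127/(-2427186 - 3213830*1/2208544) = -4598127/(-2427186 - 1606915/1104272) = -4598127/(-2680275145507/1104272) = -4598127*(-1104272/2680275145507) = 5077582898544/2680275145507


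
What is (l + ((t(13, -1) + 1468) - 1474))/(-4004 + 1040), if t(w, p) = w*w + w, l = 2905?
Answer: -79/76 ≈ -1.0395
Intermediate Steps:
t(w, p) = w + w² (t(w, p) = w² + w = w + w²)
(l + ((t(13, -1) + 1468) - 1474))/(-4004 + 1040) = (2905 + ((13*(1 + 13) + 1468) - 1474))/(-4004 + 1040) = (2905 + ((13*14 + 1468) - 1474))/(-2964) = (2905 + ((182 + 1468) - 1474))*(-1/2964) = (2905 + (1650 - 1474))*(-1/2964) = (2905 + 176)*(-1/2964) = 3081*(-1/2964) = -79/76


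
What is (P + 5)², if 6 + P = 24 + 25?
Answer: 2304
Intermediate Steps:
P = 43 (P = -6 + (24 + 25) = -6 + 49 = 43)
(P + 5)² = (43 + 5)² = 48² = 2304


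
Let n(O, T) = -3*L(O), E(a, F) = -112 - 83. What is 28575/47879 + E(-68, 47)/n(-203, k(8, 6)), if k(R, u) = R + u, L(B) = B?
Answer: 730/2639 ≈ 0.27662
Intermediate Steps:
E(a, F) = -195
n(O, T) = -3*O
28575/47879 + E(-68, 47)/n(-203, k(8, 6)) = 28575/47879 - 195/((-3*(-203))) = 28575*(1/47879) - 195/609 = 225/377 - 195*1/609 = 225/377 - 65/203 = 730/2639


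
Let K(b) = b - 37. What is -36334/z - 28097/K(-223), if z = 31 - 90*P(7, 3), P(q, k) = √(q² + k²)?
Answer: 13465821423/121898140 + 3270060*√58/468839 ≈ 163.59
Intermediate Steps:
P(q, k) = √(k² + q²)
z = 31 - 90*√58 (z = 31 - 90*√(3² + 7²) = 31 - 90*√(9 + 49) = 31 - 90*√58 ≈ -654.42)
K(b) = -37 + b
-36334/z - 28097/K(-223) = -36334/(31 - 90*√58) - 28097/(-37 - 223) = -36334/(31 - 90*√58) - 28097/(-260) = -36334/(31 - 90*√58) - 28097*(-1/260) = -36334/(31 - 90*√58) + 28097/260 = 28097/260 - 36334/(31 - 90*√58)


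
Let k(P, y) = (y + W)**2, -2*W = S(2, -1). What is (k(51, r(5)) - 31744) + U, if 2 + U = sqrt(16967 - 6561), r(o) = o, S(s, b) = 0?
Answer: -31721 + 11*sqrt(86) ≈ -31619.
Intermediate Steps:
U = -2 + 11*sqrt(86) (U = -2 + sqrt(16967 - 6561) = -2 + sqrt(10406) = -2 + 11*sqrt(86) ≈ 100.01)
W = 0 (W = -1/2*0 = 0)
k(P, y) = y**2 (k(P, y) = (y + 0)**2 = y**2)
(k(51, r(5)) - 31744) + U = (5**2 - 31744) + (-2 + 11*sqrt(86)) = (25 - 31744) + (-2 + 11*sqrt(86)) = -31719 + (-2 + 11*sqrt(86)) = -31721 + 11*sqrt(86)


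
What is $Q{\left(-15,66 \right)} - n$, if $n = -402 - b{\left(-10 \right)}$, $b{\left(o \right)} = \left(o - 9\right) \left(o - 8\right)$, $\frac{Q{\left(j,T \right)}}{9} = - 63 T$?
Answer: $-36678$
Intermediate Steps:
$Q{\left(j,T \right)} = - 567 T$ ($Q{\left(j,T \right)} = 9 \left(- 63 T\right) = - 567 T$)
$b{\left(o \right)} = \left(-9 + o\right) \left(-8 + o\right)$
$n = -744$ ($n = -402 - \left(72 + \left(-10\right)^{2} - -170\right) = -402 - \left(72 + 100 + 170\right) = -402 - 342 = -744$)
$Q{\left(-15,66 \right)} - n = \left(-567\right) 66 - -744 = -37422 + 744 = -36678$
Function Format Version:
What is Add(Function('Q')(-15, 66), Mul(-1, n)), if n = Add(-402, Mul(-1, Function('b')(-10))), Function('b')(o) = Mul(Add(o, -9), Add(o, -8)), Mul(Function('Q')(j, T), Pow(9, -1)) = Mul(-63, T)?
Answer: -36678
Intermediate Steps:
Function('Q')(j, T) = Mul(-567, T) (Function('Q')(j, T) = Mul(9, Mul(-63, T)) = Mul(-567, T))
Function('b')(o) = Mul(Add(-9, o), Add(-8, o))
n = -744 (n = Add(-402, Mul(-1, Add(72, Pow(-10, 2), Mul(-17, -10)))) = Add(-402, Mul(-1, Add(72, 100, 170))) = Add(-402, Mul(-1, 342)) = Add(-402, -342) = -744)
Add(Function('Q')(-15, 66), Mul(-1, n)) = Add(Mul(-567, 66), Mul(-1, -744)) = Add(-37422, 744) = -36678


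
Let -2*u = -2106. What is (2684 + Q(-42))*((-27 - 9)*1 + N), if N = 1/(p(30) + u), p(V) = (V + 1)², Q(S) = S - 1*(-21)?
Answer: -193075489/2014 ≈ -95867.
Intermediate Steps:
Q(S) = 21 + S (Q(S) = S + 21 = 21 + S)
u = 1053 (u = -½*(-2106) = 1053)
p(V) = (1 + V)²
N = 1/2014 (N = 1/((1 + 30)² + 1053) = 1/(31² + 1053) = 1/(961 + 1053) = 1/2014 ≈ 0.00049652)
(2684 + Q(-42))*((-27 - 9)*1 + N) = (2684 + (21 - 42))*((-27 - 9)*1 + 1/2014) = (2684 - 21)*(-36*1 + 1/2014) = 2663*(-36 + 1/2014) = 2663*(-72503/2014) = -193075489/2014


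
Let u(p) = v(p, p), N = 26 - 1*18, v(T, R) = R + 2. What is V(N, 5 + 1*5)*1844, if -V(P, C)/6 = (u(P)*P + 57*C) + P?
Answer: -7280112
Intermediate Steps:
v(T, R) = 2 + R
N = 8 (N = 26 - 18 = 8)
u(p) = 2 + p
V(P, C) = -342*C - 6*P - 6*P*(2 + P) (V(P, C) = -6*(((2 + P)*P + 57*C) + P) = -6*((P*(2 + P) + 57*C) + P) = -6*((57*C + P*(2 + P)) + P) = -6*(P + 57*C + P*(2 + P)) = -342*C - 6*P - 6*P*(2 + P))
V(N, 5 + 1*5)*1844 = (-342*(5 + 1*5) - 6*8 - 6*8*(2 + 8))*1844 = (-342*(5 + 5) - 48 - 6*8*10)*1844 = (-342*10 - 48 - 480)*1844 = (-3420 - 48 - 480)*1844 = -3948*1844 = -7280112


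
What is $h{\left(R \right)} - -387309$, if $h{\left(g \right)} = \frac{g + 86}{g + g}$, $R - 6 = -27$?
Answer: $\frac{16266913}{42} \approx 3.8731 \cdot 10^{5}$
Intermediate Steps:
$R = -21$ ($R = 6 - 27 = -21$)
$h{\left(g \right)} = \frac{86 + g}{2 g}$
$h{\left(R \right)} - -387309 = \frac{86 - 21}{2 \left(-21\right)} - -387309 = \frac{1}{2} \left(- \frac{1}{21}\right) 65 + 387309 = - \frac{65}{42} + 387309 = \frac{16266913}{42}$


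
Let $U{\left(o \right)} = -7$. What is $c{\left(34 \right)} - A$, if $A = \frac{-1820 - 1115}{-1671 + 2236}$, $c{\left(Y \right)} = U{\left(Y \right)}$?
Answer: $- \frac{204}{113} \approx -1.8053$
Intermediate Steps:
$c{\left(Y \right)} = -7$
$A = - \frac{587}{113}$ ($A = - \frac{2935}{565} = \left(-2935\right) \frac{1}{565} = - \frac{587}{113} \approx -5.1947$)
$c{\left(34 \right)} - A = -7 - - \frac{587}{113} = -7 + \frac{587}{113} = - \frac{204}{113}$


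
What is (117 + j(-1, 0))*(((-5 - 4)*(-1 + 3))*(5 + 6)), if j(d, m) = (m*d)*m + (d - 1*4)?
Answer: -22176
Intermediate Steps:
j(d, m) = -4 + d + d*m² (j(d, m) = (d*m)*m + (d - 4) = d*m² + (-4 + d) = -4 + d + d*m²)
(117 + j(-1, 0))*(((-5 - 4)*(-1 + 3))*(5 + 6)) = (117 + (-4 - 1 - 1*0²))*(((-5 - 4)*(-1 + 3))*(5 + 6)) = (117 + (-4 - 1 - 1*0))*(-9*2*11) = (117 + (-4 - 1 + 0))*(-18*11) = (117 - 5)*(-198) = 112*(-198) = -22176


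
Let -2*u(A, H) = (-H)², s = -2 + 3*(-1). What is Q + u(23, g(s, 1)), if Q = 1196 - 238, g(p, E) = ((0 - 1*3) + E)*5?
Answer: 908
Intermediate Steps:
s = -5 (s = -2 - 3 = -5)
g(p, E) = -15 + 5*E (g(p, E) = ((0 - 3) + E)*5 = (-3 + E)*5 = -15 + 5*E)
u(A, H) = -H²/2
Q = 958
Q + u(23, g(s, 1)) = 958 - (-15 + 5*1)²/2 = 958 - (-15 + 5)²/2 = 958 - ½*(-10)² = 958 - ½*100 = 958 - 50 = 908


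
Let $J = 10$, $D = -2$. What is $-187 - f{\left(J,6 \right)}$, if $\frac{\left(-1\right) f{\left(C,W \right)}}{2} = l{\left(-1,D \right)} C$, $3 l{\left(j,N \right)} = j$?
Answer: $- \frac{581}{3} \approx -193.67$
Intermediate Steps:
$l{\left(j,N \right)} = \frac{j}{3}$
$f{\left(C,W \right)} = \frac{2 C}{3}$ ($f{\left(C,W \right)} = - 2 \cdot \frac{1}{3} \left(-1\right) C = - 2 \left(- \frac{C}{3}\right) = \frac{2 C}{3}$)
$-187 - f{\left(J,6 \right)} = -187 - \frac{2}{3} \cdot 10 = -187 - \frac{20}{3} = - \frac{581}{3}$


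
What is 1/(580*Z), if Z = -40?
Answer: -1/23200 ≈ -4.3103e-5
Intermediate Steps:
1/(580*Z) = 1/(580*(-40)) = 1/(-23200) = -1/23200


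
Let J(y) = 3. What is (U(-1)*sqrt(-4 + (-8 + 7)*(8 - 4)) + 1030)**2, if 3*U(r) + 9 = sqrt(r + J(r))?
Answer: 9547436/9 + 8240*I/3 + sqrt(2)*(16 - 12360*I) ≈ 1.0608e+6 - 14733.0*I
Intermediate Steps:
U(r) = -3 + sqrt(3 + r)/3 (U(r) = -3 + sqrt(r + 3)/3 = -3 + sqrt(3 + r)/3)
(U(-1)*sqrt(-4 + (-8 + 7)*(8 - 4)) + 1030)**2 = ((-3 + sqrt(3 - 1)/3)*sqrt(-4 + (-8 + 7)*(8 - 4)) + 1030)**2 = ((-3 + sqrt(2)/3)*sqrt(-4 - 1*4) + 1030)**2 = ((-3 + sqrt(2)/3)*sqrt(-4 - 4) + 1030)**2 = ((-3 + sqrt(2)/3)*sqrt(-8) + 1030)**2 = ((-3 + sqrt(2)/3)*(2*I*sqrt(2)) + 1030)**2 = (2*I*sqrt(2)*(-3 + sqrt(2)/3) + 1030)**2 = (1030 + 2*I*sqrt(2)*(-3 + sqrt(2)/3))**2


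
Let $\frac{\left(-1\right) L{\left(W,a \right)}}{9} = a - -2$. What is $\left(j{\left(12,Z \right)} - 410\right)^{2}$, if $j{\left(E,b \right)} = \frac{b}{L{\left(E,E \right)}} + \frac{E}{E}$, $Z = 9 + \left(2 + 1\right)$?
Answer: $\frac{73805281}{441} \approx 1.6736 \cdot 10^{5}$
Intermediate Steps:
$L{\left(W,a \right)} = -18 - 9 a$ ($L{\left(W,a \right)} = - 9 \left(a - -2\right) = - 9 \left(a + 2\right) = - 9 \left(2 + a\right) = -18 - 9 a$)
$Z = 12$ ($Z = 9 + 3 = 12$)
$j{\left(E,b \right)} = 1 + \frac{b}{-18 - 9 E}$ ($j{\left(E,b \right)} = \frac{b}{-18 - 9 E} + \frac{E}{E} = \frac{b}{-18 - 9 E} + 1 = 1 + \frac{b}{-18 - 9 E}$)
$\left(j{\left(12,Z \right)} - 410\right)^{2} = \left(\frac{2 + 12 - \frac{4}{3}}{2 + 12} - 410\right)^{2} = \left(\frac{2 + 12 - \frac{4}{3}}{14} - 410\right)^{2} = \left(\frac{1}{14} \cdot \frac{38}{3} - 410\right)^{2} = \left(\frac{19}{21} - 410\right)^{2} = \left(- \frac{8591}{21}\right)^{2} = \frac{73805281}{441}$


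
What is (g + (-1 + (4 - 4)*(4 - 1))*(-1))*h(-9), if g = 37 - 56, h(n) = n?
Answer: 162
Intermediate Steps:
g = -19
(g + (-1 + (4 - 4)*(4 - 1))*(-1))*h(-9) = (-19 + (-1 + (4 - 4)*(4 - 1))*(-1))*(-9) = (-19 + (-1 + 0*3)*(-1))*(-9) = (-19 + (-1 + 0)*(-1))*(-9) = (-19 - 1*(-1))*(-9) = (-19 + 1)*(-9) = -18*(-9) = 162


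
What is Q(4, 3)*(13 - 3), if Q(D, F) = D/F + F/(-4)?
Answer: 35/6 ≈ 5.8333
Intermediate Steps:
Q(D, F) = -F/4 + D/F (Q(D, F) = D/F + F*(-¼) = D/F - F/4 = -F/4 + D/F)
Q(4, 3)*(13 - 3) = (-¼*3 + 4/3)*(13 - 3) = (-¾ + 4*(⅓))*10 = (-¾ + 4/3)*10 = (7/12)*10 = 35/6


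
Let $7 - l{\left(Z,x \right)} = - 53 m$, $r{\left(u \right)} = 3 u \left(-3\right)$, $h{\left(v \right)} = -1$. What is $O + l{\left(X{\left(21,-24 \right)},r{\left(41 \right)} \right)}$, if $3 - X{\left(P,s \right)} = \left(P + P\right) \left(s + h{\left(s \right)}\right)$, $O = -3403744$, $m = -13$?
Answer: $-3404426$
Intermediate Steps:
$X{\left(P,s \right)} = 3 - 2 P \left(-1 + s\right)$ ($X{\left(P,s \right)} = 3 - \left(P + P\right) \left(s - 1\right) = 3 - 2 P \left(-1 + s\right)$)
$r{\left(u \right)} = - 9 u$
$l{\left(Z,x \right)} = -682$ ($l{\left(Z,x \right)} = 7 - \left(-53\right) \left(-13\right) = 7 - 689 = -682$)
$O + l{\left(X{\left(21,-24 \right)},r{\left(41 \right)} \right)} = -3403744 - 682 = -3404426$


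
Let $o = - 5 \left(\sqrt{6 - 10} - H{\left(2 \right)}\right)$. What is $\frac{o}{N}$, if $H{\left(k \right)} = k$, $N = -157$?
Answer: $- \frac{10}{157} + \frac{10 i}{157} \approx -0.063694 + 0.063694 i$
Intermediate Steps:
$o = 10 - 10 i$ ($o = - 5 \left(\sqrt{6 - 10} - 2\right) = - 5 \left(\sqrt{-4} - 2\right) = - 5 \left(2 i - 2\right) = - 5 \left(-2 + 2 i\right) = 10 - 10 i \approx 10.0 - 10.0 i$)
$\frac{o}{N} = \frac{10 - 10 i}{-157} = \left(10 - 10 i\right) \left(- \frac{1}{157}\right) = - \frac{10}{157} + \frac{10 i}{157}$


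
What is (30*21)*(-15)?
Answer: -9450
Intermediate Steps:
(30*21)*(-15) = 630*(-15) = -9450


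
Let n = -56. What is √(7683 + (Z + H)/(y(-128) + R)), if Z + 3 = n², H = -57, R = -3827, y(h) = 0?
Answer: √112512900655/3827 ≈ 87.648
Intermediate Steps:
Z = 3133 (Z = -3 + (-56)² = -3 + 3136 = 3133)
√(7683 + (Z + H)/(y(-128) + R)) = √(7683 + (3133 - 57)/(0 - 3827)) = √(7683 + 3076/(-3827)) = √(7683 + 3076*(-1/3827)) = √(7683 - 3076/3827) = √(29399765/3827) = √112512900655/3827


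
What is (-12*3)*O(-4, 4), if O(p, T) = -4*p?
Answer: -576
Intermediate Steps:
(-12*3)*O(-4, 4) = (-12*3)*(-4*(-4)) = -36*16 = -576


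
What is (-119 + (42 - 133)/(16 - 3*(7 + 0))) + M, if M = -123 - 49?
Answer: -1364/5 ≈ -272.80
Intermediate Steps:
M = -172
(-119 + (42 - 133)/(16 - 3*(7 + 0))) + M = (-119 + (42 - 133)/(16 - 3*(7 + 0))) - 172 = (-119 - 91/(16 - 3*7)) - 172 = (-119 - 91/(16 - 21)) - 172 = (-119 - 91/(-5)) - 172 = (-119 - 91*(-1/5)) - 172 = (-119 + 91/5) - 172 = -504/5 - 172 = -1364/5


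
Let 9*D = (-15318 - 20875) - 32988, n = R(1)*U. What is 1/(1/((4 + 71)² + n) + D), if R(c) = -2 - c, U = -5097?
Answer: -20916/160776643 ≈ -0.00013009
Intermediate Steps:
n = 15291 (n = (-2 - 1*1)*(-5097) = (-2 - 1)*(-5097) = -3*(-5097) = 15291)
D = -69181/9 (D = ((-15318 - 20875) - 32988)/9 = (-36193 - 32988)/9 = (⅑)*(-69181) = -69181/9 ≈ -7686.8)
1/(1/((4 + 71)² + n) + D) = 1/(1/((4 + 71)² + 15291) - 69181/9) = 1/(1/(75² + 15291) - 69181/9) = 1/(1/(5625 + 15291) - 69181/9) = 1/(1/20916 - 69181/9) = 1/(-160776643/20916) = -20916/160776643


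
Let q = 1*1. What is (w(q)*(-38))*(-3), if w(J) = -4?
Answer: -456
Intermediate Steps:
q = 1
(w(q)*(-38))*(-3) = -4*(-38)*(-3) = 152*(-3) = -456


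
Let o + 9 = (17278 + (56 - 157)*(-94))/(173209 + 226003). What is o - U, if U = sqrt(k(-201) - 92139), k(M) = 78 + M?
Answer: -891534/99803 - I*sqrt(92262) ≈ -8.9329 - 303.75*I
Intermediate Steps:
U = I*sqrt(92262) (U = sqrt((78 - 201) - 92139) = sqrt(-123 - 92139) = sqrt(-92262) = I*sqrt(92262) ≈ 303.75*I)
o = -891534/99803 (o = -9 + (17278 + (56 - 157)*(-94))/(173209 + 226003) = -9 + (17278 - 101*(-94))/399212 = -9 + (17278 + 9494)*(1/399212) = -9 + 26772*(1/399212) = -9 + 6693/99803 = -891534/99803 ≈ -8.9329)
o - U = -891534/99803 - I*sqrt(92262)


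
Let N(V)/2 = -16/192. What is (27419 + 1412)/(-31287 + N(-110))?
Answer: -172986/187723 ≈ -0.92150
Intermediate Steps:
N(V) = -⅙ (N(V) = 2*(-16/192) = 2*(-16*1/192) = 2*(-1/12) = -⅙)
(27419 + 1412)/(-31287 + N(-110)) = (27419 + 1412)/(-31287 - ⅙) = 28831/(-187723/6) = 28831*(-6/187723) = -172986/187723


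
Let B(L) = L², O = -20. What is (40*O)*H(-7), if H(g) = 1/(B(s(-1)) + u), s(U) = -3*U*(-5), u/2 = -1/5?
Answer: -4000/1123 ≈ -3.5619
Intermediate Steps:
u = -⅖ (u = 2*(-1/5) = 2*(-1*⅕) = 2*(-⅕) = -⅖ ≈ -0.40000)
s(U) = 15*U
H(g) = 5/1123 (H(g) = 1/((15*(-1))² - ⅖) = 1/((-15)² - ⅖) = 1/(225 - ⅖) = 1/(1123/5) = 5/1123)
(40*O)*H(-7) = (40*(-20))*(5/1123) = -800*5/1123 = -4000/1123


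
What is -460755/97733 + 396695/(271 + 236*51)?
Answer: 33099680650/1202800031 ≈ 27.519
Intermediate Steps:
-460755/97733 + 396695/(271 + 236*51) = -460755*1/97733 + 396695/(271 + 12036) = -460755/97733 + 396695/12307 = 33099680650/1202800031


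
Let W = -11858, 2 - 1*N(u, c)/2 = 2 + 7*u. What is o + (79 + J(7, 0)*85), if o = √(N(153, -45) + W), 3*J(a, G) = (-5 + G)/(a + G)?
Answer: 1234/21 + 20*I*√35 ≈ 58.762 + 118.32*I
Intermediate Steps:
J(a, G) = (-5 + G)/(3*(G + a)) (J(a, G) = ((-5 + G)/(a + G))/3 = ((-5 + G)/(G + a))/3 = (-5 + G)/(3*(G + a)))
N(u, c) = -14*u (N(u, c) = 4 - 2*(2 + 7*u) = 4 + (-4 - 14*u) = -14*u)
o = 20*I*√35 (o = √(-14*153 - 11858) = √(-2142 - 11858) = √(-14000) = 20*I*√35 ≈ 118.32*I)
o + (79 + J(7, 0)*85) = 20*I*√35 + (79 + ((-5 + 0)/(3*(0 + 7)))*85) = 20*I*√35 + (79 + ((⅓)*(-5)/7)*85) = 20*I*√35 + (79 + ((⅓)*(⅐)*(-5))*85) = 20*I*√35 + (79 - 5/21*85) = 20*I*√35 + (79 - 425/21) = 20*I*√35 + 1234/21 = 1234/21 + 20*I*√35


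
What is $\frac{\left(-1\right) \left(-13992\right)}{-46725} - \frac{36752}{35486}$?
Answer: $- \frac{368959552}{276347225} \approx -1.3351$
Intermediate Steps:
$\frac{\left(-1\right) \left(-13992\right)}{-46725} - \frac{36752}{35486} = 13992 \left(- \frac{1}{46725}\right) - \frac{18376}{17743} = - \frac{4664}{15575} - \frac{18376}{17743} = - \frac{368959552}{276347225}$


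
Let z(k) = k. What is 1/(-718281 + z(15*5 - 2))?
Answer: -1/718208 ≈ -1.3924e-6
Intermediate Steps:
1/(-718281 + z(15*5 - 2)) = 1/(-718281 + (15*5 - 2)) = 1/(-718281 + (75 - 2)) = 1/(-718281 + 73) = 1/(-718208) = -1/718208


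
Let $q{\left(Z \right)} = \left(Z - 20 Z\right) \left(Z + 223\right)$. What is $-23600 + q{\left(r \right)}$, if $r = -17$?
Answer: $42938$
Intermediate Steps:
$q{\left(Z \right)} = - 19 Z \left(223 + Z\right)$
$-23600 + q{\left(r \right)} = -23600 - - 323 \left(223 - 17\right) = -23600 - \left(-323\right) 206 = -23600 + 66538 = 42938$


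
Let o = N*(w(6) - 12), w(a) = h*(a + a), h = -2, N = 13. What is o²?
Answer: 219024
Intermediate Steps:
w(a) = -4*a (w(a) = -2*(a + a) = -4*a)
o = -468 (o = 13*(-4*6 - 12) = 13*(-24 - 12) = 13*(-36) = -468)
o² = (-468)² = 219024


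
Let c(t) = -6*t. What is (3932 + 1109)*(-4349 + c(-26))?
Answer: -21136913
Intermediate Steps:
(3932 + 1109)*(-4349 + c(-26)) = (3932 + 1109)*(-4349 - 6*(-26)) = 5041*(-4349 + 156) = 5041*(-4193) = -21136913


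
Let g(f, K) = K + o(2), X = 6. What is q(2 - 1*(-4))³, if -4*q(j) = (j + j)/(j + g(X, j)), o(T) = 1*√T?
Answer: -27/(12 + √2)³ ≈ -0.011186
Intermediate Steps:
o(T) = √T
g(f, K) = K + √2
q(j) = -j/(2*(√2 + 2*j)) (q(j) = -(j + j)/(4*(j + (j + √2))) = -2*j/(4*(√2 + 2*j)) = -j/(2*(√2 + 2*j)))
q(2 - 1*(-4))³ = (-(2 - 1*(-4))/(2*√2 + 4*(2 - 1*(-4))))³ = (-(2 + 4)/(2*√2 + 4*(2 + 4)))³ = (-1*6/(2*√2 + 4*6))³ = (-1*6/(2*√2 + 24))³ = (-1*6/(24 + 2*√2))³ = (-6/(24 + 2*√2))³ = -216/(24 + 2*√2)³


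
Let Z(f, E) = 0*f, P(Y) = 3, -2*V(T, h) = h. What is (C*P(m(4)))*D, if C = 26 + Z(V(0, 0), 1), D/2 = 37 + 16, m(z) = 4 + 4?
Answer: 8268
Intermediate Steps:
m(z) = 8
V(T, h) = -h/2
D = 106 (D = 2*(37 + 16) = 2*53 = 106)
Z(f, E) = 0
C = 26 (C = 26 + 0 = 26)
(C*P(m(4)))*D = (26*3)*106 = 78*106 = 8268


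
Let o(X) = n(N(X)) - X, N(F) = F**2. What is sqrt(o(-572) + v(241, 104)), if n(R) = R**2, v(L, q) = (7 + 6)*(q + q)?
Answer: 2*sqrt(26762343283) ≈ 3.2718e+5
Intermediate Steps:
v(L, q) = 26*q (v(L, q) = 13*(2*q) = 26*q)
o(X) = X**4 - X (o(X) = (X**2)**2 - X = X**4 - X)
sqrt(o(-572) + v(241, 104)) = sqrt(((-572)**4 - 1*(-572)) + 26*104) = sqrt((107049369856 + 572) + 2704) = sqrt(107049370428 + 2704) = sqrt(107049373132) = 2*sqrt(26762343283)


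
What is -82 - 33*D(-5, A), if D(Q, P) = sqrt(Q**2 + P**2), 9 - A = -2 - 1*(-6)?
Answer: -82 - 165*sqrt(2) ≈ -315.35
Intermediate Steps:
A = 5 (A = 9 - (-2 - 1*(-6)) = 9 - (-2 + 6) = 9 - 1*4 = 9 - 4 = 5)
D(Q, P) = sqrt(P**2 + Q**2)
-82 - 33*D(-5, A) = -82 - 33*sqrt(5**2 + (-5)**2) = -82 - 33*sqrt(25 + 25) = -82 - 165*sqrt(2)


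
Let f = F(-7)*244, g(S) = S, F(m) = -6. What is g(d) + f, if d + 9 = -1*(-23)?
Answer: -1450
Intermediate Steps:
d = 14 (d = -9 - 1*(-23) = -9 + 23 = 14)
f = -1464 (f = -6*244 = -1464)
g(d) + f = 14 - 1464 = -1450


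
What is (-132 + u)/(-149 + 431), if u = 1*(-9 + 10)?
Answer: -131/282 ≈ -0.46454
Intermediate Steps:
u = 1 (u = 1*1 = 1)
(-132 + u)/(-149 + 431) = (-132 + 1)/(-149 + 431) = -131/282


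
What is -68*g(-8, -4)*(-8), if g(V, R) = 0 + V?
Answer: -4352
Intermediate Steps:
g(V, R) = V
-68*g(-8, -4)*(-8) = -68*(-8)*(-8) = 544*(-8) = -4352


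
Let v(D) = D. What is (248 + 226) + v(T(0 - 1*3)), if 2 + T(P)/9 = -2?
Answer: 438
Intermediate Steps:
T(P) = -36 (T(P) = -18 + 9*(-2) = -18 - 18 = -36)
(248 + 226) + v(T(0 - 1*3)) = (248 + 226) - 36 = 474 - 36 = 438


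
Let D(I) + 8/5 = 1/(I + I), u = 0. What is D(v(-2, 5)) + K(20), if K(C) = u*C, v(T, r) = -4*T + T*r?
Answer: -37/20 ≈ -1.8500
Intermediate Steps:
K(C) = 0 (K(C) = 0*C = 0)
D(I) = -8/5 + 1/(2*I) (D(I) = -8/5 + 1/(I + I) = -8/5 + 1/(2*I))
D(v(-2, 5)) + K(20) = (5 - (-32)*(-4 + 5))/(10*((-2*(-4 + 5)))) + 0 = (5 - (-32))/(10*((-2*1))) + 0 = (⅒)*(5 - 16*(-2))/(-2) + 0 = (⅒)*(-½)*(5 + 32) + 0 = (⅒)*(-½)*37 + 0 = -37/20 + 0 = -37/20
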